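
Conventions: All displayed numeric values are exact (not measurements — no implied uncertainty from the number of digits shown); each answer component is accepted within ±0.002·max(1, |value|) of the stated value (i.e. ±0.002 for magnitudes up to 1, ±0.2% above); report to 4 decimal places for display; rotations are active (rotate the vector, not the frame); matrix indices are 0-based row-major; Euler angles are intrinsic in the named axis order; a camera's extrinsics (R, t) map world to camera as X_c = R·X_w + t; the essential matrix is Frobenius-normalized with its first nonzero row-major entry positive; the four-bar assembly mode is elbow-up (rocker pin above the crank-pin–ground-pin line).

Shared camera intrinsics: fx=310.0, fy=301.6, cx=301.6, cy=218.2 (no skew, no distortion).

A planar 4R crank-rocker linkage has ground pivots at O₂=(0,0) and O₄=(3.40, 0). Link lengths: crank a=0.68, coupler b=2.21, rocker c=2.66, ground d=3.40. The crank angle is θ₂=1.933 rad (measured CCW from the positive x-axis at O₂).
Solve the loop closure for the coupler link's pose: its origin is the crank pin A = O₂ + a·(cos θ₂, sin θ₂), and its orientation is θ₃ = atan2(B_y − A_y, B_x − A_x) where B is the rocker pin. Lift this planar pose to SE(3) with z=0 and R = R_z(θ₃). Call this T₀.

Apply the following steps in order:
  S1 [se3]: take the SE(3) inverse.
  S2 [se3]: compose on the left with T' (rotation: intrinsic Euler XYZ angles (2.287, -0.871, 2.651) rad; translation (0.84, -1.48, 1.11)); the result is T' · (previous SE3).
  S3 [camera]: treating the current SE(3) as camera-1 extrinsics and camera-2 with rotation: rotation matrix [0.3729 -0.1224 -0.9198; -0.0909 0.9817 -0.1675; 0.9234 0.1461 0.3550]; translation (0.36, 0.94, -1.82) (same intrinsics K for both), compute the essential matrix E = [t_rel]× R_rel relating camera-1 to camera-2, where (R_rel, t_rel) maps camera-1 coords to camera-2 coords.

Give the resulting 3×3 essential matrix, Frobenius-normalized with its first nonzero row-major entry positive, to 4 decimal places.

matrix = [0.5124 -0.2220 -0.4115; 0.3880 0.1512 0.2271; 0.2936 0.2415 0.3863]

source (fourbar_fk): coupler pose = R=[0.8141 -0.5807 0.0000; 0.5807 0.8141 0.0000; 0.0000 0.0000 1.0000], t=(-0.2409, 0.6359, 0.0000)
after S1 (invert_se3): R=[0.8141 0.5807 0.0000; -0.5807 0.8141 0.0000; 0.0000 0.0000 1.0000], t=(-0.1731, -0.6576, 0.0000)
after S2 (compose_se3): R=[-0.2863 -0.5769 -0.7650; -0.3316 0.8087 -0.4858; 0.8989 0.1146 -0.4228], t=(1.1379, -2.0741, 1.2537)
after S3 (essential): [0.5124 -0.2220 -0.4115; 0.3880 0.1512 0.2271; 0.2936 0.2415 0.3863]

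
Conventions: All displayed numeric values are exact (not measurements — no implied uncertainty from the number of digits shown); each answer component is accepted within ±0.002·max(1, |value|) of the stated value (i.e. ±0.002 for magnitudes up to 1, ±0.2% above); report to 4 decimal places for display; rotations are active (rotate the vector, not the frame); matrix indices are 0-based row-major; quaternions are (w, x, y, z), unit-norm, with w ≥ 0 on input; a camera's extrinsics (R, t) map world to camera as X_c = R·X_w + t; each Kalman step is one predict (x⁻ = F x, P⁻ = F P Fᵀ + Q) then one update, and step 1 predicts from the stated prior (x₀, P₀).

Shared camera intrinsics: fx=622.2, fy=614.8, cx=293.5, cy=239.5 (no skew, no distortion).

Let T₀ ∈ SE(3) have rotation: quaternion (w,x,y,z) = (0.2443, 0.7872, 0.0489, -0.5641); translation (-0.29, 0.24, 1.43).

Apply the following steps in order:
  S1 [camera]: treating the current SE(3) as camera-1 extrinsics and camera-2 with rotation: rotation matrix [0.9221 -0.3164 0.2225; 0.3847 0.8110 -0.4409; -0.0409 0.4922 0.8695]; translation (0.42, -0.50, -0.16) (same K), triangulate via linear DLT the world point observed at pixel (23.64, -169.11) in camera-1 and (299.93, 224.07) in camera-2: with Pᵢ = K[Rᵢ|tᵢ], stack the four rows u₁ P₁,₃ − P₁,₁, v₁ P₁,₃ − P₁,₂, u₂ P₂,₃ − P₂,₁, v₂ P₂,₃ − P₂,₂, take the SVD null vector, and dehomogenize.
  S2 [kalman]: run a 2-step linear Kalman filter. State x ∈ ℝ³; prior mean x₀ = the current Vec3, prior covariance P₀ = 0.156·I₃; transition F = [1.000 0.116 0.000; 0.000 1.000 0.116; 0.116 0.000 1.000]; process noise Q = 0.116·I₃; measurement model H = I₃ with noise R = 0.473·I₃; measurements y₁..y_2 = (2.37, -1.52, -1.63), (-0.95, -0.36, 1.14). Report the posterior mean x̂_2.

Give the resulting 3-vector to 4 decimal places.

result = (0.1104, 0.0299, 0.4332)

after S1 (triangulate): (-0.2551, 1.2287, 0.9776)
after S2 (kf_track): (0.1104, 0.0299, 0.4332)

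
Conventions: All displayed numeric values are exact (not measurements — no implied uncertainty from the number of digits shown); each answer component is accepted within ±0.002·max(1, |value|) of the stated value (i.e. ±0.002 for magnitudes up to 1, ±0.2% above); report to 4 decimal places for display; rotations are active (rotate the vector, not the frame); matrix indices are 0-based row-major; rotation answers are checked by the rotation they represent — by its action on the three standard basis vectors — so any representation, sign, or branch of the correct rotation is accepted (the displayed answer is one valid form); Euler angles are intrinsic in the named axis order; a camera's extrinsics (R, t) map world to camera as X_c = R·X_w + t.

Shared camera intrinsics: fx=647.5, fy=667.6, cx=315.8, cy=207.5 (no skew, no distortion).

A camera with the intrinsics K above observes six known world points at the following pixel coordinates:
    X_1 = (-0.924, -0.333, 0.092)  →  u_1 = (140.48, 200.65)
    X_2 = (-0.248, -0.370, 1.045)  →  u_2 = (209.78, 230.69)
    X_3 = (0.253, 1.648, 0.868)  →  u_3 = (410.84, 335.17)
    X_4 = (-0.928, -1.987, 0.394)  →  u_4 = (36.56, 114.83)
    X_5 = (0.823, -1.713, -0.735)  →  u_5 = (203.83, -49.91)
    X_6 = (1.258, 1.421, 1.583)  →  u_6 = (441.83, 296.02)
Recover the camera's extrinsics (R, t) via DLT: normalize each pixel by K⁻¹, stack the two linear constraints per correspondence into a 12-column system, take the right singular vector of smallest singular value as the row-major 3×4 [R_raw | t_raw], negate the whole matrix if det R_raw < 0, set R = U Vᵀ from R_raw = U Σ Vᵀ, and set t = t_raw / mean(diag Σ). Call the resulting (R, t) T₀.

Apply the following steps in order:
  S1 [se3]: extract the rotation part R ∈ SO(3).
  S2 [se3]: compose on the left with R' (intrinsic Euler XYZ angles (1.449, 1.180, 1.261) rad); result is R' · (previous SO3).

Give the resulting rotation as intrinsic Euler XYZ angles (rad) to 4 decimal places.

rotation (euler_xyz) = (1.3316, 0.4709, 0.6070)

source (pnp_recover): camera pose = R=[0.7061 0.7014 -0.0974; -0.4909 0.5839 0.6466; 0.5104 -0.4088 0.7566], t=(-0.4601, -0.3700, 5.2703)
after S1 (rot_of_se3): [0.7061 0.7014 -0.0974; -0.4909 0.5839 0.6466; 0.5104 -0.4088 0.7566]
after S2 (compose_so3): [0.7320 -0.5083 0.4537; 0.4972 -0.0568 -0.8658; 0.4658 0.8593 0.2112]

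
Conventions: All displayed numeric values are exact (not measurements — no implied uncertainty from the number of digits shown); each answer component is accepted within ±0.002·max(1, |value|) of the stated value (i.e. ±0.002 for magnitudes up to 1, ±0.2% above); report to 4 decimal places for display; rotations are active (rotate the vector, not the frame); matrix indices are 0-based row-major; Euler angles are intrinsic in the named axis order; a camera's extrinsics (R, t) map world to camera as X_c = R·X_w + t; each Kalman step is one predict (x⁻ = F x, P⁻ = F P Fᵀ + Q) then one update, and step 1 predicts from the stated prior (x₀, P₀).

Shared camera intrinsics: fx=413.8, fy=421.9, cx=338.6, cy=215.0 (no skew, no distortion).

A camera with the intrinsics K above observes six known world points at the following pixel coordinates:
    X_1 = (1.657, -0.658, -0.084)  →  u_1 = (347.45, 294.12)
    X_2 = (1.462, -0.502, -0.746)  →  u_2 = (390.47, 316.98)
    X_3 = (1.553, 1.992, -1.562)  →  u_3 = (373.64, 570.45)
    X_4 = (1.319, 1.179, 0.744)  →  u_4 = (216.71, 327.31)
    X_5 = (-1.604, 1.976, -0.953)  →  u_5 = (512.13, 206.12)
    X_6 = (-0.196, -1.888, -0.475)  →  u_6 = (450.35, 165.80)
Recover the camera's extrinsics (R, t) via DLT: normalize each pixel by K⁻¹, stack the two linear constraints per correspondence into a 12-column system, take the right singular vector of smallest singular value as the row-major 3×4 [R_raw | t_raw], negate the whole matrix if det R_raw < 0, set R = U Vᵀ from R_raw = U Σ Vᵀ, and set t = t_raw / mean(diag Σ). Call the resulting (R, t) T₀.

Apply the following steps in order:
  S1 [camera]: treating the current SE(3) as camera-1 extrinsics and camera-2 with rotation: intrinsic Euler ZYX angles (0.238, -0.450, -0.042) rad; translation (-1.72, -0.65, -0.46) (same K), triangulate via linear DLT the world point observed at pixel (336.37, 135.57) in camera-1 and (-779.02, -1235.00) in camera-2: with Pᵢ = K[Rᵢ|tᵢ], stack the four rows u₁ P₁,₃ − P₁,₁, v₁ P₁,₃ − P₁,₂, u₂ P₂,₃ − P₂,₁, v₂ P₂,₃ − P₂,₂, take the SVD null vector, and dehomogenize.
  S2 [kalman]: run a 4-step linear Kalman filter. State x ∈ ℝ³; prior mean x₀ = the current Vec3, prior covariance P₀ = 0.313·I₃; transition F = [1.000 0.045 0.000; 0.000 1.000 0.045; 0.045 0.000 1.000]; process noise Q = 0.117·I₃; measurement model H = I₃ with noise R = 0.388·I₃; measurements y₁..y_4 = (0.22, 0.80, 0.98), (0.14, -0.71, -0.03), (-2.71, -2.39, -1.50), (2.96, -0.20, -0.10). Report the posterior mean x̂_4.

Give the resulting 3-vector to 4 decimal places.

result = (0.5655, -0.8219, -0.2278)

source (pnp_recover): camera pose = R=[-0.3018 -0.4292 -0.8513; 0.7874 0.3912 -0.4764; 0.5375 -0.8141 0.2199], t=(0.2701, -0.0001, 4.3901)
after S1 (triangulate): (0.0693, -1.6276, 1.1512)
after S2 (kf_track): (0.5655, -0.8219, -0.2278)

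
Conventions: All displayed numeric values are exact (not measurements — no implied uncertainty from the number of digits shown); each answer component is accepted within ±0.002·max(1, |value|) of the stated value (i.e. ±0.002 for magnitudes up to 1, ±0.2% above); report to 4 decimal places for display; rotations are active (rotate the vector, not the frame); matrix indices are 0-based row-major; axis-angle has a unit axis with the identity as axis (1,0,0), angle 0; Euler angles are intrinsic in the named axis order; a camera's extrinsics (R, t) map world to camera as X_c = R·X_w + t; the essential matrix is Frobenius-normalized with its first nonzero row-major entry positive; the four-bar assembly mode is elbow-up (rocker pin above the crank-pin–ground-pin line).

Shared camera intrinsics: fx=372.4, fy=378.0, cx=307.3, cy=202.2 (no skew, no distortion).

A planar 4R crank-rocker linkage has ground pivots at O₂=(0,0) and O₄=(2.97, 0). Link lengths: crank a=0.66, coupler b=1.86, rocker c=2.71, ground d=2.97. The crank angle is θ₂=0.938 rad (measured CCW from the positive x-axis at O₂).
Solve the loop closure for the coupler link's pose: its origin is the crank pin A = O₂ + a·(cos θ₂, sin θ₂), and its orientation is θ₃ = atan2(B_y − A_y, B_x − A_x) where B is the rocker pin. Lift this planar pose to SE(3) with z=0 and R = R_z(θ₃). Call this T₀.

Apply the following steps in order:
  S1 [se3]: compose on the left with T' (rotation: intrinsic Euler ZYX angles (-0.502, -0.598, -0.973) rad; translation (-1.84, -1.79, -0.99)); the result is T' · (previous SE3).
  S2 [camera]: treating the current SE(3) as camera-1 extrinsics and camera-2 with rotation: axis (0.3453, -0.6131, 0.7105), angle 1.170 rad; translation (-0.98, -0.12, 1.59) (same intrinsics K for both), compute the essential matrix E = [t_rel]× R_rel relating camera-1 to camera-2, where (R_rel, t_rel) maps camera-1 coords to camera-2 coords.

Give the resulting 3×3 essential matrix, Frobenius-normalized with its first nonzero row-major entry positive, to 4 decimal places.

source (fourbar_fk): coupler pose = R=[0.4972 -0.8676 0.0000; 0.8676 0.4972 0.0000; 0.0000 0.0000 1.0000], t=(0.3903, 0.5322, 0.0000)
after S1 (compose_se3): R=[0.9491 -0.2911 0.1200; 0.0361 0.4790 0.8771; -0.3128 -0.8281 0.4652], t=(-1.1960, -1.8018, -1.1338)
after S2 (essential): [0.3196 0.0165 -0.5966; -0.5489 0.3284 -0.2114; -0.0820 0.1151 -0.2605]

matrix = [0.3196 0.0165 -0.5966; -0.5489 0.3284 -0.2114; -0.0820 0.1151 -0.2605]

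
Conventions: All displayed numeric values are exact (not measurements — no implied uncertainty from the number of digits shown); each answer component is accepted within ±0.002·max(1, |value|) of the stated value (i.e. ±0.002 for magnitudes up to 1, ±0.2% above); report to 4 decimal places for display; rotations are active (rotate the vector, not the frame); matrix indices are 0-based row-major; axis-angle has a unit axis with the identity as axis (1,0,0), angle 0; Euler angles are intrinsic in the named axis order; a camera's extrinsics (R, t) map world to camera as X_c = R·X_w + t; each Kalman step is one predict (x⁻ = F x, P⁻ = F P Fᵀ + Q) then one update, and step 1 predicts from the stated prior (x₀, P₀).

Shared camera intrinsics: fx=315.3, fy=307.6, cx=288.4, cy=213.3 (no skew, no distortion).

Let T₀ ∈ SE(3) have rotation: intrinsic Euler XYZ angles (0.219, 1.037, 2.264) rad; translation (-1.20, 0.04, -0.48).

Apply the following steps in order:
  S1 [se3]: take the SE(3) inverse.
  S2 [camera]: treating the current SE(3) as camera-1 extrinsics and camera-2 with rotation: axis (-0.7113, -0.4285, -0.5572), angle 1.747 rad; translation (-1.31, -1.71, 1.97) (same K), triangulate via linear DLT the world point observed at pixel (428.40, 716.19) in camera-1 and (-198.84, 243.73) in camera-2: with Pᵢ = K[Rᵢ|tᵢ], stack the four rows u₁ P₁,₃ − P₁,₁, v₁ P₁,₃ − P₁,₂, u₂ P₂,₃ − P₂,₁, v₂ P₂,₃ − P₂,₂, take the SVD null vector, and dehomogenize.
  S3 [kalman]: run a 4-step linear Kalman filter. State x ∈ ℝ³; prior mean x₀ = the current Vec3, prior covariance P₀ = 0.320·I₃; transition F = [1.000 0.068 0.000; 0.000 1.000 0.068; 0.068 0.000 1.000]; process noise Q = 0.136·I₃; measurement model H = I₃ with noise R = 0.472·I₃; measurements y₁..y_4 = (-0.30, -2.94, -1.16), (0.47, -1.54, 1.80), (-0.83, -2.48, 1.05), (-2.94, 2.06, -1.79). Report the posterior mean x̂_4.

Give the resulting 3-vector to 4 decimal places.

result = (-1.6367, -0.3876, -0.1766)

after S1 (invert_se3): R=[-0.3251 0.6313 0.7041; -0.3914 -0.7676 0.5076; 0.8609 -0.1105 0.4967], t=(-0.0774, -0.1953, 1.2759)
after S2 (triangulate): (-1.0939, -1.4617, 1.7882)
after S3 (kf_track): (-1.6367, -0.3876, -0.1766)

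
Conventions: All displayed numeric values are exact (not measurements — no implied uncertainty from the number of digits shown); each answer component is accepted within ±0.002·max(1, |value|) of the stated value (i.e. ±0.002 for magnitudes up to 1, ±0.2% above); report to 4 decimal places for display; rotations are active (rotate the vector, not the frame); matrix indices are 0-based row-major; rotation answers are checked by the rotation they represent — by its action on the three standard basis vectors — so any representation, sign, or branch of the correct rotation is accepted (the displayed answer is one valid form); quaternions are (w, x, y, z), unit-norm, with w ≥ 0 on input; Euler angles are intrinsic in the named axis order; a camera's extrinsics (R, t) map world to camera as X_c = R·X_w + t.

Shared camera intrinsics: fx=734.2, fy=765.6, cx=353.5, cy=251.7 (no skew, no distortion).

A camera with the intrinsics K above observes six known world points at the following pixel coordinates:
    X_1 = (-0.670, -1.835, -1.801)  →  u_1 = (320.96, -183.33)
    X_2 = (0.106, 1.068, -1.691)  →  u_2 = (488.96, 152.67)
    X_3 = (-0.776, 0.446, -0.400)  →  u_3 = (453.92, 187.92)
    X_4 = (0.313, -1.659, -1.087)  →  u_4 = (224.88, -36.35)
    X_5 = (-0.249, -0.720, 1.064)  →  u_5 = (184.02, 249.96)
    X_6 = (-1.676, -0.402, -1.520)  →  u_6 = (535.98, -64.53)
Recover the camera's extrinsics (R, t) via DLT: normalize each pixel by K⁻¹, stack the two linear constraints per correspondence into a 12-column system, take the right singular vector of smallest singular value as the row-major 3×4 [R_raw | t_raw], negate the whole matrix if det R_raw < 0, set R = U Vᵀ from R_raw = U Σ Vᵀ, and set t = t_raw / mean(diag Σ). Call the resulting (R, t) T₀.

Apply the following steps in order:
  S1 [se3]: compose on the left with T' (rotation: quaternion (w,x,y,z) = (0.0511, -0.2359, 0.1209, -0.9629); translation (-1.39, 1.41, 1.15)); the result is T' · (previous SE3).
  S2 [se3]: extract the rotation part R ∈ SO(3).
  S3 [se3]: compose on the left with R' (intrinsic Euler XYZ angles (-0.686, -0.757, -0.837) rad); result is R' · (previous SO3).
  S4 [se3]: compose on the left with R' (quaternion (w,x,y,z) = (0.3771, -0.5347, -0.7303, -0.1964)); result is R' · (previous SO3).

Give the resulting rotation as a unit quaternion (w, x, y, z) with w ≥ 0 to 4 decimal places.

rotation (quat) = (0.2281, -0.4069, -0.2601, 0.8454)

source (pnp_recover): camera pose = R=[-0.5633 0.6787 -0.4712; 0.1469 0.6434 0.7513; 0.8131 0.3540 -0.4621], t=(-0.2100, -0.3100, 5.5402)
after S1 (compose_se3): R=[0.8832 -0.4078 0.2317; -0.2239 -0.8006 -0.5557; 0.4122 0.4389 -0.7984], t=(1.3679, 0.5857, 5.8985)
after S2 (rot_of_se3): [0.8832 -0.4078 0.2317; -0.2239 -0.8006 -0.5557; 0.4122 0.4389 -0.7984]
after S3 (compose_so3): [0.0260 -0.9322 0.3611; -0.2488 -0.3559 -0.9008; 0.9682 -0.0664 -0.2412]
after S4 (compose_so3): [-0.5648 -0.1740 -0.8067; 0.5973 -0.7607 -0.2541; -0.5694 -0.6253 0.5336]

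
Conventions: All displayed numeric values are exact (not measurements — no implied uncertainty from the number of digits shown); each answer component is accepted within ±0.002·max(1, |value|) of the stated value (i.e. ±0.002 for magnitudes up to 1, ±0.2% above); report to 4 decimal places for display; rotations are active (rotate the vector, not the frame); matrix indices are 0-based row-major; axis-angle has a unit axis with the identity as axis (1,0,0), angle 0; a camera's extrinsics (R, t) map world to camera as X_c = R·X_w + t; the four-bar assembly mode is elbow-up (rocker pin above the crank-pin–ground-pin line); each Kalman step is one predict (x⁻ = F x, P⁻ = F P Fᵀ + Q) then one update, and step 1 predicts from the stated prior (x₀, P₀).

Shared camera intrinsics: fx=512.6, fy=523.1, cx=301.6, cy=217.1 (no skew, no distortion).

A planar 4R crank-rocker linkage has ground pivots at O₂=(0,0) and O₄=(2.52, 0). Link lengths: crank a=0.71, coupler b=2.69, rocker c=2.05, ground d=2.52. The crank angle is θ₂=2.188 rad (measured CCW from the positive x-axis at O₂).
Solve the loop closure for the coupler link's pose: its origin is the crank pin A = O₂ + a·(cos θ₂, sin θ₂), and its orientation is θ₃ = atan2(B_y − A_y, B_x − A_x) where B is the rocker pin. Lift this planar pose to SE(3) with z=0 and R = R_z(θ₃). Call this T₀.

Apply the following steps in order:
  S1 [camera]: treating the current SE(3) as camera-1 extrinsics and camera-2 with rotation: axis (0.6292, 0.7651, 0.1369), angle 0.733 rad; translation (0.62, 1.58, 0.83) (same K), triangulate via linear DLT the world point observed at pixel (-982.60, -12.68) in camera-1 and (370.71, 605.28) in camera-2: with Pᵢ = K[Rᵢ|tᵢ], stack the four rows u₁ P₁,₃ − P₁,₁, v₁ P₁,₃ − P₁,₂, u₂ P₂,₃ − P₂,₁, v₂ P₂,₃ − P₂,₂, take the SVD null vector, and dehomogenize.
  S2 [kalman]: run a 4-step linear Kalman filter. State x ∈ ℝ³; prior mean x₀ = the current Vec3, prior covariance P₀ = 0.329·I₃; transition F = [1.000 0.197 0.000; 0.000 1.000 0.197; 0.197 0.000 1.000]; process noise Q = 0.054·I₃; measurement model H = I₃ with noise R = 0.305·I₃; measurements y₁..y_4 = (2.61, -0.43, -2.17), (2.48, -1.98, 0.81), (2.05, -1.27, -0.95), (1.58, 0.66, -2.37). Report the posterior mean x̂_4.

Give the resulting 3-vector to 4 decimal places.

source (fourbar_fk): coupler pose = R=[0.8594 -0.5113 0.0000; 0.5113 0.8594 0.0000; 0.0000 0.0000 1.0000], t=(-0.4109, 0.5790, 0.0000)
after S1 (triangulate): (-0.7275, -0.4096, 0.3300)
after S2 (kf_track): (1.4069, -0.6314, -0.6958)

result = (1.4069, -0.6314, -0.6958)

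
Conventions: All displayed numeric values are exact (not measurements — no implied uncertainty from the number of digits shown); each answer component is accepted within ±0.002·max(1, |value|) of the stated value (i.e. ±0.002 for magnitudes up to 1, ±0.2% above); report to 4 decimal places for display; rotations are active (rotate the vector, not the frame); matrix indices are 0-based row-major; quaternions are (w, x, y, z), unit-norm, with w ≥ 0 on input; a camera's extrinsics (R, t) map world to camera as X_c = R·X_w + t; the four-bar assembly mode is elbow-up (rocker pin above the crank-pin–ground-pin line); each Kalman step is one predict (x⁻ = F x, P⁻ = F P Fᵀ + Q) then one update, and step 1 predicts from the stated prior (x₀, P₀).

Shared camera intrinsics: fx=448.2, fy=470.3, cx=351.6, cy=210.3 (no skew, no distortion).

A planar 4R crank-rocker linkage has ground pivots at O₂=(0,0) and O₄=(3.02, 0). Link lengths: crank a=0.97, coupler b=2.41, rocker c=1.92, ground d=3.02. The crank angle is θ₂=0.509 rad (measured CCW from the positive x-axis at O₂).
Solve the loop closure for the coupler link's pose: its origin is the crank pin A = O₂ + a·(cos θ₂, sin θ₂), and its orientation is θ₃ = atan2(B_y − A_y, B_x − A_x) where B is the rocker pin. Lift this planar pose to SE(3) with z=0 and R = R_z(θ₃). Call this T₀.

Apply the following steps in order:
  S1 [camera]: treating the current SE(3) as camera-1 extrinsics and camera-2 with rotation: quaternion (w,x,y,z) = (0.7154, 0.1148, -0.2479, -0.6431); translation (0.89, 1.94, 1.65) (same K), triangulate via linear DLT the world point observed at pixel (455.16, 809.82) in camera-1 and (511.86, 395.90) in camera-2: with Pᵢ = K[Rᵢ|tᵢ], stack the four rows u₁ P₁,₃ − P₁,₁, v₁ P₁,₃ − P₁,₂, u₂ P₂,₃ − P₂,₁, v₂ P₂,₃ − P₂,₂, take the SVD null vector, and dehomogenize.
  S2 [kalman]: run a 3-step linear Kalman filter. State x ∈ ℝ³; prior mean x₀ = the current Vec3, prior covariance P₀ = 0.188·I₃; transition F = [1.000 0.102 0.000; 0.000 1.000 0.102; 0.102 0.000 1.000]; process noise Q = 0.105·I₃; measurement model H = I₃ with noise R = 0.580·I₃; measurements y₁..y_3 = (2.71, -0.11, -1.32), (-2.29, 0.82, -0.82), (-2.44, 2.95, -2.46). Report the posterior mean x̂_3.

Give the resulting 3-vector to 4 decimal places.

result = (-0.6381, 1.5903, -0.6645)

source (fourbar_fk): coupler pose = R=[0.8041 -0.5945 0.0000; 0.5945 0.8041 0.0000; 0.0000 0.0000 1.0000], t=(0.8470, 0.4727, 0.0000)
after S1 (triangulate): (0.8193, 1.7991, 1.8877)
after S2 (kf_track): (-0.6381, 1.5903, -0.6645)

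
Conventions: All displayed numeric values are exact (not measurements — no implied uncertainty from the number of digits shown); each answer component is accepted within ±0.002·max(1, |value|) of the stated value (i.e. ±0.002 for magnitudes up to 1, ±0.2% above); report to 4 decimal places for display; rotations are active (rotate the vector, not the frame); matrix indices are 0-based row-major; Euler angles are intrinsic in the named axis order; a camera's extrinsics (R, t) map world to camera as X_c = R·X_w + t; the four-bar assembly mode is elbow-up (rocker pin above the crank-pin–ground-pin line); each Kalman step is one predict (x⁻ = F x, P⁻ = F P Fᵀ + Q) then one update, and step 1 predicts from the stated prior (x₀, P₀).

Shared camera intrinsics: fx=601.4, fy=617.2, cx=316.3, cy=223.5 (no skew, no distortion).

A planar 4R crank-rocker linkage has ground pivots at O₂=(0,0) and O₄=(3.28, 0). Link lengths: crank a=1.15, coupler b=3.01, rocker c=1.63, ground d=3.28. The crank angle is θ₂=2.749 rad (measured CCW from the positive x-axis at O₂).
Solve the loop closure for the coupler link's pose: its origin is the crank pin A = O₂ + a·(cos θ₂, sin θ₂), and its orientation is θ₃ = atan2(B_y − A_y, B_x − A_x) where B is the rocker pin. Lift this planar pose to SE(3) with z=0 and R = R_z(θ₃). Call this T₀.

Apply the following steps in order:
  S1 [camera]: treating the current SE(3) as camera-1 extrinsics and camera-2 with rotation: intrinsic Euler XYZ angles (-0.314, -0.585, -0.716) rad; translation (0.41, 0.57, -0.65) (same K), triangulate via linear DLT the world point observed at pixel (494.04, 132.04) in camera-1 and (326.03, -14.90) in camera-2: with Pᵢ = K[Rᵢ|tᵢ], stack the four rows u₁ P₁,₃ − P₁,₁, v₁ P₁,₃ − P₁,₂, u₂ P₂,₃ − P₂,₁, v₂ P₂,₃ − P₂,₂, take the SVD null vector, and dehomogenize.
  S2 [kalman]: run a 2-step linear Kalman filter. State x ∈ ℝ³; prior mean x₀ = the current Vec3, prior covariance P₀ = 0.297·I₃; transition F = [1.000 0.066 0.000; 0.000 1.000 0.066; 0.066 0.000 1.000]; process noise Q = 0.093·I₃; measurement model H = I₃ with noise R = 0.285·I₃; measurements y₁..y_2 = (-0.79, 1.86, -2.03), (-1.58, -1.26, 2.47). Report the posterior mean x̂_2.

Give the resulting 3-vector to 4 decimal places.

source (fourbar_fk): coupler pose = R=[0.9888 -0.1492 0.0000; 0.1492 0.9888 0.0000; 0.0000 0.0000 1.0000], t=(-1.0625, 0.4400, 0.0000)
after S1 (triangulate): (1.3655, -0.8621, 1.4087)
after S2 (kf_track): (-0.6677, -0.2412, 0.8472)

result = (-0.6677, -0.2412, 0.8472)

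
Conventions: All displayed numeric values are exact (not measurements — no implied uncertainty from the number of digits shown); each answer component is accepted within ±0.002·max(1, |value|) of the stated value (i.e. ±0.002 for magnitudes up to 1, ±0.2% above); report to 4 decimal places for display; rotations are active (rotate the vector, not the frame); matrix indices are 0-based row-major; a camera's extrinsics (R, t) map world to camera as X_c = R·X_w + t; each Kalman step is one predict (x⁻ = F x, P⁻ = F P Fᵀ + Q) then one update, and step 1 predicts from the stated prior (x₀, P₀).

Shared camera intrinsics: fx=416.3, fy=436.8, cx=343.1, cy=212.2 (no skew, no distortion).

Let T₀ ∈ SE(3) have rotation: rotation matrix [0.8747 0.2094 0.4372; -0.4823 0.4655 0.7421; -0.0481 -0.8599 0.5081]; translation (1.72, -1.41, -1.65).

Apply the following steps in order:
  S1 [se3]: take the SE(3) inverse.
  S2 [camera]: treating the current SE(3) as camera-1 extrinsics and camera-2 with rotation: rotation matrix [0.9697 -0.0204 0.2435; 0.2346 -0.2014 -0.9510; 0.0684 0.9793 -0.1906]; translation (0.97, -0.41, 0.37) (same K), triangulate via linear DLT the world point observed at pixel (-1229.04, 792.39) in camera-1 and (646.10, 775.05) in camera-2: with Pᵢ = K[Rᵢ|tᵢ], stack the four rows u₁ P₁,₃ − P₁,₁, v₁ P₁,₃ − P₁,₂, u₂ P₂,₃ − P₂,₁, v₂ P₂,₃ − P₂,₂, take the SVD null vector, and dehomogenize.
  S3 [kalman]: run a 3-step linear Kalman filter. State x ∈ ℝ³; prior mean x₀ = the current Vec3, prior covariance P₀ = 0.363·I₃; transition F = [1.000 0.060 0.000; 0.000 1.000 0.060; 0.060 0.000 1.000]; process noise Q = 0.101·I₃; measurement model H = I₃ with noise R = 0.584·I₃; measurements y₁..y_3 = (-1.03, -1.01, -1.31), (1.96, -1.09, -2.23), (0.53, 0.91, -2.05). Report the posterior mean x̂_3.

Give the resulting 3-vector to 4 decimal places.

after S1 (invert_se3): R=[0.8747 -0.4823 -0.0481; 0.2094 0.4655 -0.8599; 0.4372 0.7421 0.5081], t=(-2.2639, -1.1227, 1.1328)
after S2 (triangulate): (0.2974, 0.3391, -1.8987)
after S3 (kf_track): (0.5341, -0.1722, -1.8828)

result = (0.5341, -0.1722, -1.8828)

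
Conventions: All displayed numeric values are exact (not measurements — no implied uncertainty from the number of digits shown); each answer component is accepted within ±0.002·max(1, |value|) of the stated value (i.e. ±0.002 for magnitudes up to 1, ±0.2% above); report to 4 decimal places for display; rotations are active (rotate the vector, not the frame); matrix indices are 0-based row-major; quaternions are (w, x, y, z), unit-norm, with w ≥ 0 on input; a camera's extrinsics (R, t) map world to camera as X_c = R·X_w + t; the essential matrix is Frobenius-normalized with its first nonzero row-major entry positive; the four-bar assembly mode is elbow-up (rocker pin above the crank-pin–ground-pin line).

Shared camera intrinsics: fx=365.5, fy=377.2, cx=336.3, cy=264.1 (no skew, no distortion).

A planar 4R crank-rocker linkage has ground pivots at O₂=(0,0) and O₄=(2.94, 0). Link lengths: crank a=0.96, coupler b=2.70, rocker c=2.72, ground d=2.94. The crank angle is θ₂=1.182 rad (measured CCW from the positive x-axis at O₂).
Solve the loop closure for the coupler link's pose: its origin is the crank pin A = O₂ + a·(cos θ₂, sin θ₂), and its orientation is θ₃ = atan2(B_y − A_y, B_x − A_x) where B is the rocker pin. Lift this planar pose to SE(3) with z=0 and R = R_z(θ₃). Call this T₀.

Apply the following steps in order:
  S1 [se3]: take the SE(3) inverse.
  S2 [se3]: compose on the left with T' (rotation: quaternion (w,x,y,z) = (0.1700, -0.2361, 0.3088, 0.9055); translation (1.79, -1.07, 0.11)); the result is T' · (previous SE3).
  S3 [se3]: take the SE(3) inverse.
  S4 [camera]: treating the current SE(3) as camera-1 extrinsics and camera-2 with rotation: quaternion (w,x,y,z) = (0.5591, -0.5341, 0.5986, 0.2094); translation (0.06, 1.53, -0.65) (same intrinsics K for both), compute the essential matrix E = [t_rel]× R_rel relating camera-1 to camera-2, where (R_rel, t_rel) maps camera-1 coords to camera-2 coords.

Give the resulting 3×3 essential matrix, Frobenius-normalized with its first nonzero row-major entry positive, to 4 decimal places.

matrix = [0.1362 -0.2213 -0.5690; -0.4762 0.4564 -0.2363; -0.0007 -0.0477 -0.3399]

source (fourbar_fk): coupler pose = R=[0.7529 -0.6581 0.0000; 0.6581 0.7529 0.0000; 0.0000 0.0000 1.0000], t=(0.3639, 0.8884, 0.0000)
after S1 (invert_se3): R=[0.7529 0.6581 0.0000; -0.6581 0.7529 0.0000; 0.0000 0.0000 1.0000], t=(-0.8586, -0.4294, 0.0000)
after S2 (compose_se3): R=[-0.3269 -0.8883 -0.3226; 0.6166 -0.4591 0.6396; -0.7162 0.0101 0.6978], t=(2.6981, -0.8865, 0.3616)
after S3 (invert_se3): R=[-0.3269 0.6166 -0.7162; -0.8883 -0.4591 0.0101; -0.3226 0.6396 0.6978], t=(1.6875, 1.9860, 1.1850)
after S4 (essential): [0.1362 -0.2213 -0.5690; -0.4762 0.4564 -0.2363; -0.0007 -0.0477 -0.3399]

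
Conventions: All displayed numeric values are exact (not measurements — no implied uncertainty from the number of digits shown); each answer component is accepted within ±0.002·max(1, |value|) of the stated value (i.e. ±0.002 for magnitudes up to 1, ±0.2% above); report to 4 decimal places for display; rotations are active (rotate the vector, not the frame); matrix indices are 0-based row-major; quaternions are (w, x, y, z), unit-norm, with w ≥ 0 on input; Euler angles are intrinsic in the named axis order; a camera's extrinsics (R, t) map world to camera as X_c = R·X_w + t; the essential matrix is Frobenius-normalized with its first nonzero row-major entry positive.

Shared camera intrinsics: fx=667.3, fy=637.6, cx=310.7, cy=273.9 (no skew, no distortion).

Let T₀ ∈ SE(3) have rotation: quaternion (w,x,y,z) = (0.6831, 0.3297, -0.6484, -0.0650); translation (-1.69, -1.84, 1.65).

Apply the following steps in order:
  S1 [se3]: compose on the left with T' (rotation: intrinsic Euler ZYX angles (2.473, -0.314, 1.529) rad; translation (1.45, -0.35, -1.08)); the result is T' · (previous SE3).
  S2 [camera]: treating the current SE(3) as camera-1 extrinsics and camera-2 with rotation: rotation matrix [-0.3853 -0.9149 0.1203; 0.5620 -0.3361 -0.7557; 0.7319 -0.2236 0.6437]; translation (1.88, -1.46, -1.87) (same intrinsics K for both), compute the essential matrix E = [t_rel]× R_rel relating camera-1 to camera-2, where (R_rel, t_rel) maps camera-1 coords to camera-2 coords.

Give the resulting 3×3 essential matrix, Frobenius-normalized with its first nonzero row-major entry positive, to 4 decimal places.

matrix = [0.3300 -0.5528 -0.0127; -0.3524 -0.1923 -0.5820; 0.1450 -0.2535 -0.0137]

after S1 (compose_se3): R=[0.3065 0.7568 0.5773; 0.8587 0.0418 -0.5107; -0.4107 0.6523 -0.6371], t=(3.3520, 0.3463, -3.2849)
after S2 (essential): [0.3300 -0.5528 -0.0127; -0.3524 -0.1923 -0.5820; 0.1450 -0.2535 -0.0137]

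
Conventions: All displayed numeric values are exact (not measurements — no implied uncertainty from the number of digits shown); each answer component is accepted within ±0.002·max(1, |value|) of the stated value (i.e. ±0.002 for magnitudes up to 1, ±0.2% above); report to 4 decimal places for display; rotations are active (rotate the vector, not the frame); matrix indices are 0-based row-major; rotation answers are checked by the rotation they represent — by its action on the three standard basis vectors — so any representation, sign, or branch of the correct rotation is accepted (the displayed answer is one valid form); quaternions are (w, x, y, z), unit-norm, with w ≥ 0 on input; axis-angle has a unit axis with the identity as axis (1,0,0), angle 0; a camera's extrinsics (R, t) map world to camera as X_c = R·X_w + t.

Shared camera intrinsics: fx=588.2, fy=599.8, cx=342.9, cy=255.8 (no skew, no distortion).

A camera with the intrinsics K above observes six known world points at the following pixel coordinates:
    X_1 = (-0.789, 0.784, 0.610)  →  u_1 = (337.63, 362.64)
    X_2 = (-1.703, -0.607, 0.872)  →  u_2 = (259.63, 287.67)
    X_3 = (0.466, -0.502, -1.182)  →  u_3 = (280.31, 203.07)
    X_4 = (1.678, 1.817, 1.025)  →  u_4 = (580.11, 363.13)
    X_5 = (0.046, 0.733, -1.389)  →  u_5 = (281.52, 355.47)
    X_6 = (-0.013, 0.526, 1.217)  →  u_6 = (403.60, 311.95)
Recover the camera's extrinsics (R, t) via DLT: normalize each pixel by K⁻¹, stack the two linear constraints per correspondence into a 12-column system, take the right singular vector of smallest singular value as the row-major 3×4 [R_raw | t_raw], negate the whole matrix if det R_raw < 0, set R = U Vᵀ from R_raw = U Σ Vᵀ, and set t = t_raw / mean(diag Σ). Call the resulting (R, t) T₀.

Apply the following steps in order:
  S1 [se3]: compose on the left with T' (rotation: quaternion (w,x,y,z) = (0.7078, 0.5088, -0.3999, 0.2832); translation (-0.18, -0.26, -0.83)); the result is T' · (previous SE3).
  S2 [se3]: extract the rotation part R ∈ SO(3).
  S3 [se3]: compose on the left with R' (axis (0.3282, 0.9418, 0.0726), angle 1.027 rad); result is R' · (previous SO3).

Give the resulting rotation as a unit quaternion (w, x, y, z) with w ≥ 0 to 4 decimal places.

rotation (quat) = (0.7163, 0.6280, 0.3042, 0.0034)

source (pnp_recover): camera pose = R=[0.7555 0.3786 0.5346; -0.4501 0.8930 0.0037; -0.4760 -0.2434 0.8451], t=(-0.0900, 0.2000, 6.3599)
after S1 (compose_se3): R=[0.8886 -0.4570 0.0400; 0.3013 0.5156 -0.8021; 0.3459 0.7248 0.5958], t=(-2.1559, -6.2165, 0.2246)
after S2 (rot_of_se3): [0.8886 -0.4570 0.0400; 0.3013 0.5156 -0.8021; 0.3459 0.7248 0.5958]
after S3 (compose_so3): [0.8149 0.3772 0.4400; 0.3869 0.2112 -0.8976; -0.4315 0.9017 0.0262]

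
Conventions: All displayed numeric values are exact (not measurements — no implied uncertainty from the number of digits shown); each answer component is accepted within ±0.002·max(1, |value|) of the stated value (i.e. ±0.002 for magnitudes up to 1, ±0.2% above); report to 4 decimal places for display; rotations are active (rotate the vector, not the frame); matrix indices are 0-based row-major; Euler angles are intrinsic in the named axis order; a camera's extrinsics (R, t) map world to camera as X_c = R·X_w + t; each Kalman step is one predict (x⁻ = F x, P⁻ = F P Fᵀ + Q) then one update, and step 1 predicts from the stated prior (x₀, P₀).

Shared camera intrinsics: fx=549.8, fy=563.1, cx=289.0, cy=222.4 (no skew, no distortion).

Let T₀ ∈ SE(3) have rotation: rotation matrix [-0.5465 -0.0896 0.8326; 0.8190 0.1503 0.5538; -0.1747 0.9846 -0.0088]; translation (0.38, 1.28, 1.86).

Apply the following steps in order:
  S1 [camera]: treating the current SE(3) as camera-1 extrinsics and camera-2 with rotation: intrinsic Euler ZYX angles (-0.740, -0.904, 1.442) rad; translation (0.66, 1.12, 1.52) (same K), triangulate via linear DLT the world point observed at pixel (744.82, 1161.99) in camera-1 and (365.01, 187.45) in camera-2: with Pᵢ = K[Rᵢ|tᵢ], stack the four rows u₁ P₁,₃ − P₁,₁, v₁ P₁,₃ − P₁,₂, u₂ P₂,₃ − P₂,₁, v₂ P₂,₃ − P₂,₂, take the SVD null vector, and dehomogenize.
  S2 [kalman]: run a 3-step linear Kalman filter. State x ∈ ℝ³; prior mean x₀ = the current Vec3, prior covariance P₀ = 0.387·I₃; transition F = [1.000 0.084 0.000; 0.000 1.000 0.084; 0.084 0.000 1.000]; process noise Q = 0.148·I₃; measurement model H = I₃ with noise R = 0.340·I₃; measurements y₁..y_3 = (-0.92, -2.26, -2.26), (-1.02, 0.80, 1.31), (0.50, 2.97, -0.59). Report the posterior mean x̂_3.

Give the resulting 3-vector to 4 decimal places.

result = (-0.1134, 1.2735, -0.1414)

after S1 (triangulate): (0.4752, -0.4323, 1.1446)
after S2 (kf_track): (-0.1134, 1.2735, -0.1414)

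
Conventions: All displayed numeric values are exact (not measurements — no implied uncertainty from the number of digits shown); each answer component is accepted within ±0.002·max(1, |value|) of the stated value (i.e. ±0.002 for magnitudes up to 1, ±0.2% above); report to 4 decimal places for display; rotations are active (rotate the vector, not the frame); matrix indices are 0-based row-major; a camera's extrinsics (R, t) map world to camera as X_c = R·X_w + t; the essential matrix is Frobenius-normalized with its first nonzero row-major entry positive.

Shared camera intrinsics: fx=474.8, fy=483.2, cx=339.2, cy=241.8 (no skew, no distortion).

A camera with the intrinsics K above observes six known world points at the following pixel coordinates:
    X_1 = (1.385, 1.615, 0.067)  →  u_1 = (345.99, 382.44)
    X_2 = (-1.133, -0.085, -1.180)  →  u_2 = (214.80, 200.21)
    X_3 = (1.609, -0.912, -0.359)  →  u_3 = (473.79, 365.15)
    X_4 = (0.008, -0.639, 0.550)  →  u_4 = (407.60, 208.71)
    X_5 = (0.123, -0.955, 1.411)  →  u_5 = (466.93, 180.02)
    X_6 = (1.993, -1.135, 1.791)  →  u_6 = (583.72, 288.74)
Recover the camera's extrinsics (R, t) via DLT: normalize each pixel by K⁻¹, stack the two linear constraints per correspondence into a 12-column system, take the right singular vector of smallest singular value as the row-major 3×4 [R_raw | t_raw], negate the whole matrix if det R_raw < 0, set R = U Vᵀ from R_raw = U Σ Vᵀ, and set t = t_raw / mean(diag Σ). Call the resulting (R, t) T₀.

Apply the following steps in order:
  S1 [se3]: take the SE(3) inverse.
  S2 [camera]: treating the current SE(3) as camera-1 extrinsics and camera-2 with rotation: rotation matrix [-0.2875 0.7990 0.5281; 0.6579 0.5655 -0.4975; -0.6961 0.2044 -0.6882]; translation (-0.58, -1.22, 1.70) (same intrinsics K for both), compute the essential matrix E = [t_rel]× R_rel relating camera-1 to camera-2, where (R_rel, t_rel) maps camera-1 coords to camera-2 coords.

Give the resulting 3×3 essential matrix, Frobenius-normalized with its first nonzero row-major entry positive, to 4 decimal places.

source (pnp_recover): camera pose = R=[0.5743 -0.5220 0.6307; 0.8140 0.4458 -0.3723; -0.0868 0.7272 0.6809], t=(0.1000, 0.1099, 5.5416)
after S1 (invert_se3): R=[0.5743 0.8140 -0.0868; -0.5220 0.4458 0.7272; 0.6307 -0.3723 0.6809], t=(0.3340, -4.0267, -3.7954)
after S2 (essential): [0.3619 -0.1128 0.4917; -0.0748 -0.2551 0.3691; 0.5362 0.3287 -0.1100]

matrix = [0.3619 -0.1128 0.4917; -0.0748 -0.2551 0.3691; 0.5362 0.3287 -0.1100]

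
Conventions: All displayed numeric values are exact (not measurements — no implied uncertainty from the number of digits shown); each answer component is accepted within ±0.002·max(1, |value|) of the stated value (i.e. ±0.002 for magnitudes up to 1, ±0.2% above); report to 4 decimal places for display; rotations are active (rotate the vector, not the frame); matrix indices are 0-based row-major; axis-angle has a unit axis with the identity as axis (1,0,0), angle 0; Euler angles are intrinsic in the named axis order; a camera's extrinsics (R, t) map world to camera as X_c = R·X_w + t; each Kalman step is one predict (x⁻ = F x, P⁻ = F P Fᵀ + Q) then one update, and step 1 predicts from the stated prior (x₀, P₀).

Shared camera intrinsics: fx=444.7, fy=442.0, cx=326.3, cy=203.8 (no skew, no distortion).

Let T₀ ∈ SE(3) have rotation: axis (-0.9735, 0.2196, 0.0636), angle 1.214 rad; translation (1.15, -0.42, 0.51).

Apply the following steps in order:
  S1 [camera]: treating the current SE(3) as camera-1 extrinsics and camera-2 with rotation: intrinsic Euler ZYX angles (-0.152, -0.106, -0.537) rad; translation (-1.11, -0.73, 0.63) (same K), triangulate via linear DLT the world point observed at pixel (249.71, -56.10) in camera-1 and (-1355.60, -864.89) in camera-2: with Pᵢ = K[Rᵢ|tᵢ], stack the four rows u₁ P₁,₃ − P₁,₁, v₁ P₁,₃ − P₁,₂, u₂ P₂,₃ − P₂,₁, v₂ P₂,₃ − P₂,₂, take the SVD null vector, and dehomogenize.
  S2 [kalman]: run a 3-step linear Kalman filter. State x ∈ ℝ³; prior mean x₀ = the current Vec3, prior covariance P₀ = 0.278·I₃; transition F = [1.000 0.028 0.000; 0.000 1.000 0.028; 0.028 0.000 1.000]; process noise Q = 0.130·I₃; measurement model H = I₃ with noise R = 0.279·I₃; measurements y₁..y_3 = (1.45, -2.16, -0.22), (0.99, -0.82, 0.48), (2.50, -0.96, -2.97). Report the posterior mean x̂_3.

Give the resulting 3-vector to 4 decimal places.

after S1 (triangulate): (-1.8410, -1.6080, -0.4737)
after S2 (kf_track): (1.4774, -1.1618, -1.4019)

result = (1.4774, -1.1618, -1.4019)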